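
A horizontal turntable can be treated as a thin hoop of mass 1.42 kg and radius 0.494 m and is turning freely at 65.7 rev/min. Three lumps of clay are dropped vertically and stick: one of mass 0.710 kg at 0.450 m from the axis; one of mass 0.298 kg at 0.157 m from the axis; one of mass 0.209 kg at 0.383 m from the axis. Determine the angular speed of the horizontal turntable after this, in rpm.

ω_f ≈ 43.1 rpm

No external torque acts about the axis; L_before = L_after.
I_p = (1.42)(0.494)² = 0.3465 kg·m².
Added inertia Σmr² = (0.710)(0.450)² + (0.298)(0.157)² + (0.209)(0.383)² = 0.1818 kg·m²; I_f = 0.3465 + 0.1818 = 0.5283 kg·m².
ω_f = I_p ω_i / I_f = (0.3465)(65.7) / 0.5283 = 43.09 rpm.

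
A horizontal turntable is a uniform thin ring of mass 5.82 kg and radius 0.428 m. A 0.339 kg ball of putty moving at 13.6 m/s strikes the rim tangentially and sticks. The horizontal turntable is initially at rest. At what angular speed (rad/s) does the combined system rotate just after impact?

About the axle the impulsive forces during the collision are internal, so angular momentum about that axis is conserved.
I_p = (5.82)(0.428)² = 1.066 kg·m². Taking the sense of the ball of putty's angular momentum as positive, L_{ball} = m v R = (0.339)(13.6)(0.428) = 1.973 kg·m²/s.
L_i = 0 + 1.973 = 1.973 kg·m²/s.
After sticking, I_f = I_p + m R² = 1.066 + (0.339)(0.428)² = 1.128 kg·m².
ω_f = L_i / I_f = 1.973 / 1.128 = 1.749 rad/s.

|ω_f| ≈ 1.75 rad/s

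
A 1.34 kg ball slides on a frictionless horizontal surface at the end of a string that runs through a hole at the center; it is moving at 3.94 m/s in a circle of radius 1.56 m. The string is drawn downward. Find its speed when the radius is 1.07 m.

The only horizontal force on the mass is along the cord (radial), so it exerts no torque about the hole and angular momentum m v r is conserved.
v₂ = v₁ r₁ / r₂ = (3.94)(1.56) / (1.07) = 5.744 m/s.

v₂ ≈ 5.74 m/s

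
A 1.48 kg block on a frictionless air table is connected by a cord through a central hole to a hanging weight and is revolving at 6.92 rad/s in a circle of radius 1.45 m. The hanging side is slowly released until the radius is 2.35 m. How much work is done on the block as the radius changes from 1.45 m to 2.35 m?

W ≈ -46.1 J

The constraining force is radial, so m r² ω about the center is conserved.
ω₂ = ω₁ (r₁/r₂)² = (6.92)(1.45/2.35)² = 2.635 rad/s.
W = ΔKE = ½m(v₂² − v₁²) = -46.14 J.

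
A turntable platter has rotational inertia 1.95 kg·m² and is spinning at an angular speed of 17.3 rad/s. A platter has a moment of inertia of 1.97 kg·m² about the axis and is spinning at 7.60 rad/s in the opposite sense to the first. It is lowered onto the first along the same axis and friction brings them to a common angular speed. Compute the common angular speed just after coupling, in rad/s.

|ω_f| ≈ 4.79 rad/s

No external torque acts about the common axis, so total angular momentum is conserved.
Taking A's sense as positive: L = (1.950)(17.3) − (1.970)(7.60) = 18.76 kg·m²·rad/s.
Combined I = 1.950 + 1.970 = 3.920 kg·m².
ω_f = L / I = 18.76 / 3.920 = 4.786 rad/s.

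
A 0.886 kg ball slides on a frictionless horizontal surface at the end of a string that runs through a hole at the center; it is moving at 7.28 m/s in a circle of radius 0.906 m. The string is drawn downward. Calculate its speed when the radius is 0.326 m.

The only horizontal force on the mass is along the cord (radial), so it exerts no torque about the hole and angular momentum m v r is conserved.
v₂ = v₁ r₁ / r₂ = (7.28)(0.906) / (0.326) = 20.23 m/s.

v₂ ≈ 20.2 m/s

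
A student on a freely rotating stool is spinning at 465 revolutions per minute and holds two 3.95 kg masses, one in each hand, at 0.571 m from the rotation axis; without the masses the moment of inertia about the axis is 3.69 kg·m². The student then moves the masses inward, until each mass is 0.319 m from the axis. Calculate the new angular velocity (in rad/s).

With no external torque about the axis, L is conserved: I₁ω₁ = I₂ω₂.
I₁ = 3.69 + 2(3.95)(0.571)² = 6.266 kg·m²; I₂ = 3.69 + 2(3.95)(0.319)² = 4.494 kg·m².
ω₂ = I₁ω₁ / I₂ = (6.266)(465 rpm) / (4.494) = 648.3 rpm = 67.89 rad/s.

ω₂ ≈ 67.9 rad/s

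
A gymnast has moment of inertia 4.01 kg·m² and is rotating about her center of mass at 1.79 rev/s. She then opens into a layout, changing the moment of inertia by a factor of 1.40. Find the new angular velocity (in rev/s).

With no external torque about the axis, L is conserved: I₁ω₁ = I₂ω₂.
I₂ = 1.40 × 4.01 = 5.614 kg·m².
ω₂ = I₁ω₁ / I₂ = (4.010)(1.79 rev/s) / (5.614) = 1.279 rev/s.

ω₂ ≈ 1.28 rev/s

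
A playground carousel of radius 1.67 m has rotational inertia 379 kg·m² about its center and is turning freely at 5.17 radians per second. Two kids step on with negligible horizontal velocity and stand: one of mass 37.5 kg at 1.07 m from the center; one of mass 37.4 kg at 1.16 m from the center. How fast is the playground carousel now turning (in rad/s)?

ω_f ≈ 4.15 rad/s

No external torque acts about the center; L_before = L_after.
Added inertia Σmr² = (37.5)(1.07)² + (37.4)(1.16)² = 93.26 kg·m²; I_f = 379.0 + 93.26 = 472.3 kg·m².
ω_f = I_p ω_i / I_f = (379.0)(5.17) / 472.3 = 4.149 rad/s.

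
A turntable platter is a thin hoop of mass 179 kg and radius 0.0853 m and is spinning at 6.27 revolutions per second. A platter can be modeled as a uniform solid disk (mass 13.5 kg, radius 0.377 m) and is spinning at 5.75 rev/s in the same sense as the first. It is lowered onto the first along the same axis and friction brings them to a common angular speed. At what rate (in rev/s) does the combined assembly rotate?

No external torque acts about the common axis, so total angular momentum is conserved.
Moments of inertia: I_A = (179)(0.0853)² = 1.302 kg·m²; I_B = ½(13.5)(0.377)² = 0.9594 kg·m².
Taking A's sense as positive: L = (1.302)(6.27) + (0.9594)(5.75) = 13.68 kg·m²·rev/s.
Combined I = 1.302 + 0.9594 = 2.262 kg·m².
ω_f = L / I = 13.68 / 2.262 = 6.049 rev/s.

|ω_f| ≈ 6.05 rev/s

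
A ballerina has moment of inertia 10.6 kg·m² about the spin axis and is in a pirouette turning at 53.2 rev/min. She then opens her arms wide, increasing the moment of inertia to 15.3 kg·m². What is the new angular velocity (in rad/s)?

With no external torque about the axis, L is conserved: I₁ω₁ = I₂ω₂.
ω₂ = I₁ω₁ / I₂ = (10.60)(53.2 rpm) / (15.30) = 36.86 rpm = 3.860 rad/s.

ω₂ ≈ 3.86 rad/s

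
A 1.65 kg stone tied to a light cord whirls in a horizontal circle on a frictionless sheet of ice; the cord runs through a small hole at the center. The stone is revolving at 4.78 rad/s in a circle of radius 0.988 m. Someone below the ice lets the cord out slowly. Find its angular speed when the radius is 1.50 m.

ω₂ ≈ 2.07 rad/s

The constraining force is radial, so m r² ω about the center is conserved.
ω₂ = ω₁ (r₁/r₂)² = (4.78)(0.988/1.50)² = 2.074 rad/s.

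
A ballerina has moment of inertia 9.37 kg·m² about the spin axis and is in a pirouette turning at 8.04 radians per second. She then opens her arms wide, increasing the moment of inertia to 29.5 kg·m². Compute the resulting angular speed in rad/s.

ω₂ ≈ 2.55 rad/s

No external torque acts about the spin axis, so angular momentum is conserved.
ω₂ = I₁ω₁ / I₂ = (9.370)(8.04 rad/s) / (29.50) = 2.554 rad/s.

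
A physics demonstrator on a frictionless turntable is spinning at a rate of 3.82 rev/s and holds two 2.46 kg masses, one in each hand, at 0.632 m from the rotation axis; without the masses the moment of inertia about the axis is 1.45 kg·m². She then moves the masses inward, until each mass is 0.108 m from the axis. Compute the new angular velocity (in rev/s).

ω₂ ≈ 8.65 rev/s

Angular momentum about the spin axis is conserved since the torque about it is zero.
I₁ = 1.45 + 2(2.46)(0.632)² = 3.415 kg·m²; I₂ = 1.45 + 2(2.46)(0.108)² = 1.507 kg·m².
ω₂ = I₁ω₁ / I₂ = (3.415)(3.82 rev/s) / (1.507) = 8.655 rev/s.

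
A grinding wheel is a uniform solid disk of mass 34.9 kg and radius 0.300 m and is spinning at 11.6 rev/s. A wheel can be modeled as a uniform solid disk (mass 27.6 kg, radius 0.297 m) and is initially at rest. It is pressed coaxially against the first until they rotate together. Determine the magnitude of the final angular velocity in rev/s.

The coupling torques are internal; angular momentum about the shared axis is conserved.
Moments of inertia: I_A = ½(34.9)(0.300)² = 1.570 kg·m²; I_B = ½(27.6)(0.297)² = 1.217 kg·m².
Taking A's sense as positive: L = (1.570)(11.6) = 18.22 kg·m²·rev/s.
Combined I = 1.570 + 1.217 = 2.788 kg·m².
ω_f = L / I = 18.22 / 2.788 = 6.535 rev/s.

|ω_f| ≈ 6.53 rev/s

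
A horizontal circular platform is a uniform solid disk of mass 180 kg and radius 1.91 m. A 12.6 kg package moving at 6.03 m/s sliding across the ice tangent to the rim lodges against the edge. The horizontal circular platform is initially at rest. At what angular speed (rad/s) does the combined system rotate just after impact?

|ω_f| ≈ 0.388 rad/s

About the central axle the impulsive forces during the collision are internal, so angular momentum about that axis is conserved.
I_p = ½(180)(1.91)² = 328.3 kg·m². Taking the sense of the package's angular momentum as positive, L_{package} = m v R = (12.6)(6.03)(1.91) = 145.1 kg·m²/s.
L_i = 0 + 145.1 = 145.1 kg·m²/s.
After sticking, I_f = I_p + m R² = 328.3 + (12.6)(1.91)² = 374.3 kg·m².
ω_f = L_i / I_f = 145.1 / 374.3 = 0.3877 rad/s.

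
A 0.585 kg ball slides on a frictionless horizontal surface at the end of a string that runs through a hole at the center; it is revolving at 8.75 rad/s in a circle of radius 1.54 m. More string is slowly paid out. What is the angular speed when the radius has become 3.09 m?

The constraining force is radial, so m r² ω about the center is conserved.
ω₂ = ω₁ (r₁/r₂)² = (8.75)(1.54/3.09)² = 2.173 rad/s.

ω₂ ≈ 2.17 rad/s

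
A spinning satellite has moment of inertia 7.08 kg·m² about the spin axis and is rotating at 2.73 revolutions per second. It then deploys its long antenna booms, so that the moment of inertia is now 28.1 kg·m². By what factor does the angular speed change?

With no external torque about the axis, L is conserved: I₁ω₁ = I₂ω₂.
ω₂/ω₁ = I₁/I₂ = 7.080 / 28.10 = 0.2520.

ω₂/ω₁ ≈ 0.252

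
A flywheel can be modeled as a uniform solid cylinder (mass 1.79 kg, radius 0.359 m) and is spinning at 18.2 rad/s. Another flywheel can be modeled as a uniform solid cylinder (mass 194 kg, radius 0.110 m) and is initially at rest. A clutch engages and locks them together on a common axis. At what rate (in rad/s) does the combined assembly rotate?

The coupling torques are internal; angular momentum about the shared axis is conserved.
Moments of inertia: I_A = ½(1.79)(0.359)² = 0.1153 kg·m²; I_B = ½(194)(0.110)² = 1.174 kg·m².
Taking A's sense as positive: L = (0.1153)(18.2) = 2.099 kg·m²·rad/s.
Combined I = 0.1153 + 1.174 = 1.289 kg·m².
ω_f = L / I = 2.099 / 1.289 = 1.629 rad/s.

|ω_f| ≈ 1.63 rad/s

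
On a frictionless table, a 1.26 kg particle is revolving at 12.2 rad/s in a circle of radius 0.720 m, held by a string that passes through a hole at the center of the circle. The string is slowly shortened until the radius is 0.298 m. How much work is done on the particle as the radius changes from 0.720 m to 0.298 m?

No torque about the axis ⇒ m r₁² ω₁ = m r₂² ω₂.
ω₂ = ω₁ (r₁/r₂)² = (12.2)(0.720/0.298)² = 71.22 rad/s.
W = ΔKE = ½m(v₂² − v₁²) = 235.2 J.

W ≈ 235 J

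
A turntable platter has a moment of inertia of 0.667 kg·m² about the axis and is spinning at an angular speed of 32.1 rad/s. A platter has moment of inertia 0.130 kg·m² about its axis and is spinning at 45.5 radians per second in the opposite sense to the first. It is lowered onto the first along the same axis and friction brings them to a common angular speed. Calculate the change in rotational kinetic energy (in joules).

ΔKE ≈ -328 J

No external torque acts about the common axis, so total angular momentum is conserved.
Taking A's sense as positive: L = (0.6670)(32.1) − (0.1300)(45.5) = 15.50 kg·m²·rad/s.
Combined I = 0.6670 + 0.1300 = 0.7970 kg·m².
ω_f = L / I = 15.50 / 0.7970 = 19.44 rad/s.
KE_i = ½ΣIω² = 478.2 J; KE_f = ½(0.7970)(19.44)² = 150.6 J.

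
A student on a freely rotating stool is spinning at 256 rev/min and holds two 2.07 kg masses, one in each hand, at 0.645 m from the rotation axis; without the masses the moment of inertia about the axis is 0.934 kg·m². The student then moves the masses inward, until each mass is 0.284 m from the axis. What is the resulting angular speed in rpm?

With no external torque about the axis, L is conserved: I₁ω₁ = I₂ω₂.
I₁ = 0.934 + 2(2.07)(0.645)² = 2.656 kg·m²; I₂ = 0.934 + 2(2.07)(0.284)² = 1.268 kg·m².
ω₂ = I₁ω₁ / I₂ = (2.656)(256 rpm) / (1.268) = 536.3 rpm.

ω₂ ≈ 536 rpm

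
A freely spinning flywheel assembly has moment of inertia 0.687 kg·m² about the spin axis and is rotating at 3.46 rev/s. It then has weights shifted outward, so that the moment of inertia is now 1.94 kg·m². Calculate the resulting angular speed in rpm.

No external torque acts about the spin axis, so angular momentum is conserved.
ω₂ = I₁ω₁ / I₂ = (0.6870)(3.46 rev/s) / (1.940) = 1.225 rev/s = 73.52 rpm.

ω₂ ≈ 73.5 rpm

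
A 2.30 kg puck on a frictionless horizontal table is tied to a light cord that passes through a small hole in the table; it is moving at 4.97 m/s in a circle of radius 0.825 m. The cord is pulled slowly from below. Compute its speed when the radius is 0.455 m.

Central (radial) force ⇒ zero torque about the center ⇒ m v r is constant.
v₂ = v₁ r₁ / r₂ = (4.97)(0.825) / (0.455) = 9.012 m/s.

v₂ ≈ 9.01 m/s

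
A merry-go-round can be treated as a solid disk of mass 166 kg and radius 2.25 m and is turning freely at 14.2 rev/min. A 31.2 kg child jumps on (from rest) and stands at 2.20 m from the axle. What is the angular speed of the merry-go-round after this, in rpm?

The added mass arrives with no angular momentum about the axle, and any external torque about the axle is negligible, so the system's angular momentum is conserved.
I_p = ½(166)(2.25)² = 420.2 kg·m².
Added inertia Σmr² = (31.2)(2.20)² = 151.0 kg·m²; I_f = 420.2 + 151.0 = 571.2 kg·m².
ω_f = I_p ω_i / I_f = (420.2)(14.2) / 571.2 = 10.45 rpm.

ω_f ≈ 10.4 rpm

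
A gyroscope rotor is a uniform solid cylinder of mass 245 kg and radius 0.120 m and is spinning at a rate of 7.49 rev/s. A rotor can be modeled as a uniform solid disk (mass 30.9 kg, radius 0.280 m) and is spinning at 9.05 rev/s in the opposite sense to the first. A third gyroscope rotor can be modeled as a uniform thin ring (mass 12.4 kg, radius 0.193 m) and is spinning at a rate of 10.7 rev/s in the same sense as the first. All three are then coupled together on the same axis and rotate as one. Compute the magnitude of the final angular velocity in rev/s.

|ω_f| ≈ 2.09 rev/s

No external torque acts about the common axis, so total angular momentum is conserved.
Moments of inertia: I_A = ½(245)(0.120)² = 1.764 kg·m²; I_B = ½(30.9)(0.280)² = 1.211 kg·m²; I_C = (12.4)(0.193)² = 0.4619 kg·m².
Taking A's sense as positive: L = (1.764)(7.49) − (1.211)(9.05) + (0.4619)(10.7) = 7.192 kg·m²·rev/s.
Combined I = 1.764 + 1.211 + 0.4619 = 3.437 kg·m².
ω_f = L / I = 7.192 / 3.437 = 2.093 rev/s.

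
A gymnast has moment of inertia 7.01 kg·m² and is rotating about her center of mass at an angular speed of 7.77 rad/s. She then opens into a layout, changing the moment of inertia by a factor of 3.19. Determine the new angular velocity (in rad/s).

ω₂ ≈ 2.44 rad/s

Angular momentum about the spin axis is conserved since the torque about it is zero.
I₂ = 3.19 × 7.01 = 22.36 kg·m².
ω₂ = I₁ω₁ / I₂ = (7.010)(7.77 rad/s) / (22.36) = 2.436 rad/s.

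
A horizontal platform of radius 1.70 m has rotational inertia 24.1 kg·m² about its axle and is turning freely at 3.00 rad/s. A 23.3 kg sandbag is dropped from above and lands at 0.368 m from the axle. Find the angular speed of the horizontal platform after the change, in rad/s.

No external torque acts about the axle; L_before = L_after.
Added inertia Σmr² = (23.3)(0.368)² = 3.155 kg·m²; I_f = 24.10 + 3.155 = 27.26 kg·m².
ω_f = I_p ω_i / I_f = (24.10)(3.00) / 27.26 = 2.653 rad/s.

ω_f ≈ 2.65 rad/s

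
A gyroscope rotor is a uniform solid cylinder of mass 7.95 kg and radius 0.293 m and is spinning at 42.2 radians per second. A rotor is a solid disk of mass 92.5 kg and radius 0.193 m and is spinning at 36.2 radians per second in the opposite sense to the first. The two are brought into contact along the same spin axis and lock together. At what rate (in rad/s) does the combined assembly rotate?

|ω_f| ≈ 23.2 rad/s

The coupling torques are internal; angular momentum about the shared axis is conserved.
Moments of inertia: I_A = ½(7.95)(0.293)² = 0.3412 kg·m²; I_B = ½(92.5)(0.193)² = 1.723 kg·m².
Taking A's sense as positive: L = (0.3412)(42.2) − (1.723)(36.2) = -47.96 kg·m²·rad/s.
Combined I = 0.3412 + 1.723 = 2.064 kg·m².
ω_f = L / I = -47.96 / 2.064 = -23.24 rad/s.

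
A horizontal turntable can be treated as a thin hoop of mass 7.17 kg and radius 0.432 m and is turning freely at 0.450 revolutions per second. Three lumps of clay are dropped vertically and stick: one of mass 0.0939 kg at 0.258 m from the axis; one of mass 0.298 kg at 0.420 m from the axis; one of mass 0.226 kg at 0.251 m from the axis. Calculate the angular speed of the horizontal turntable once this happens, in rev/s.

No external torque acts about the axis; L_before = L_after.
I_p = (7.17)(0.432)² = 1.338 kg·m².
Added inertia Σmr² = (0.0939)(0.258)² + (0.298)(0.420)² + (0.226)(0.251)² = 0.07306 kg·m²; I_f = 1.338 + 0.07306 = 1.411 kg·m².
ω_f = I_p ω_i / I_f = (1.338)(0.450) / 1.411 = 0.4267 rev/s.

ω_f ≈ 0.427 rev/s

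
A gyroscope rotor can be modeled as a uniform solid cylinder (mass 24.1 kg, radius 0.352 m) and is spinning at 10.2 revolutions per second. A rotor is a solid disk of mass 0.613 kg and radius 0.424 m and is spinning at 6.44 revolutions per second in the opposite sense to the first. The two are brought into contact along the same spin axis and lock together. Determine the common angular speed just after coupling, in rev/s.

|ω_f| ≈ 9.61 rev/s

The coupling torques are internal; angular momentum about the shared axis is conserved.
Moments of inertia: I_A = ½(24.1)(0.352)² = 1.493 kg·m²; I_B = ½(0.613)(0.424)² = 0.05510 kg·m².
Taking A's sense as positive: L = (1.493)(10.2) − (0.05510)(6.44) = 14.87 kg·m²·rev/s.
Combined I = 1.493 + 0.05510 = 1.548 kg·m².
ω_f = L / I = 14.87 / 1.548 = 9.608 rev/s.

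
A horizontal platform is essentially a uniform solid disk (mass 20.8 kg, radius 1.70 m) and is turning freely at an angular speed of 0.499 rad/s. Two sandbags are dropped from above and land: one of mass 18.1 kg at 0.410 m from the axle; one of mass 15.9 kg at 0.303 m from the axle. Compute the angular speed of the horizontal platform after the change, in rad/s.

ω_f ≈ 0.434 rad/s

The added mass arrives with no angular momentum about the axle, and any external torque about the axle is negligible, so the system's angular momentum is conserved.
I_p = ½(20.8)(1.70)² = 30.06 kg·m².
Added inertia Σmr² = (18.1)(0.410)² + (15.9)(0.303)² = 4.502 kg·m²; I_f = 30.06 + 4.502 = 34.56 kg·m².
ω_f = I_p ω_i / I_f = (30.06)(0.499) / 34.56 = 0.4340 rad/s.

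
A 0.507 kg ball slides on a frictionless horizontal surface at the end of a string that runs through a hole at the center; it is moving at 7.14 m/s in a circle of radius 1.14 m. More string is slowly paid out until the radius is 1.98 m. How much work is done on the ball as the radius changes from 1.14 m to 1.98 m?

W ≈ -8.64 J

Central (radial) force ⇒ zero torque about the center ⇒ m v r is constant.
v₂ = v₁ r₁ / r₂ = (7.14)(1.14) / (1.98) = 4.111 m/s.
W = ΔKE = ½m(v₂² − v₁²) = -8.639 J.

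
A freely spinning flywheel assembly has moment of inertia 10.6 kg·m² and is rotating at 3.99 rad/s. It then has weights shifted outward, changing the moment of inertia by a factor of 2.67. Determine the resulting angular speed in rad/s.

Angular momentum about the spin axis is conserved since the torque about it is zero.
I₂ = 2.67 × 10.6 = 28.30 kg·m².
ω₂ = I₁ω₁ / I₂ = (10.60)(3.99 rad/s) / (28.30) = 1.494 rad/s.

ω₂ ≈ 1.49 rad/s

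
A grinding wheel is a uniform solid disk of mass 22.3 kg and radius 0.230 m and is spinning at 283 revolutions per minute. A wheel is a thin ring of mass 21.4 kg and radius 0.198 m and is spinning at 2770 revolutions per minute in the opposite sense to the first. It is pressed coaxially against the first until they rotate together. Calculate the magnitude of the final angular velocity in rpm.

The coupling torques are internal; angular momentum about the shared axis is conserved.
Moments of inertia: I_A = ½(22.3)(0.230)² = 0.5898 kg·m²; I_B = (21.4)(0.198)² = 0.8390 kg·m².
Taking A's sense as positive: L = (0.5898)(283) − (0.8390)(2770) = -2157 kg·m²·rpm.
Combined I = 0.5898 + 0.8390 = 1.429 kg·m².
ω_f = L / I = -2157 / 1.429 = -1510 rpm.

|ω_f| ≈ 1510 rpm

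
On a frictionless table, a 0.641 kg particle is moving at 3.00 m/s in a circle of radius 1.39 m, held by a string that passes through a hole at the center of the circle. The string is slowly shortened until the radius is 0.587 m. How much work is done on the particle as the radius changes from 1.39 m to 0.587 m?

Central (radial) force ⇒ zero torque about the center ⇒ m v r is constant.
v₂ = v₁ r₁ / r₂ = (3.00)(1.39) / (0.587) = 7.104 m/s.
W = ΔKE = ½m(v₂² − v₁²) = 13.29 J.

W ≈ 13.3 J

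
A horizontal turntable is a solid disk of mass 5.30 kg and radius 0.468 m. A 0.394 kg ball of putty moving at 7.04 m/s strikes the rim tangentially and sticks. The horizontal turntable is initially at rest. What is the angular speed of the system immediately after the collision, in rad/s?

|ω_f| ≈ 1.95 rad/s

The axle reaction passes through the axle and exerts no torque about it; angular momentum about the axle is conserved through the impact.
I_p = ½(5.30)(0.468)² = 0.5804 kg·m². Taking the sense of the ball of putty's angular momentum as positive, L_{ball} = m v R = (0.394)(7.04)(0.468) = 1.298 kg·m²/s.
L_i = 0 + 1.298 = 1.298 kg·m²/s.
After sticking, I_f = I_p + m R² = 0.5804 + (0.394)(0.468)² = 0.6667 kg·m².
ω_f = L_i / I_f = 1.298 / 0.6667 = 1.947 rad/s.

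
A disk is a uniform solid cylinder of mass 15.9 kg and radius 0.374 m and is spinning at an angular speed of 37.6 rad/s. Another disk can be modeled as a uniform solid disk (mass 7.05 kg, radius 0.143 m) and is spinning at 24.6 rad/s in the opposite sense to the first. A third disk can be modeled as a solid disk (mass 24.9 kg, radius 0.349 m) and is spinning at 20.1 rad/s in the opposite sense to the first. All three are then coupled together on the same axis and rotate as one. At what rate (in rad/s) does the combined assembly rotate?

The coupling torques are internal; angular momentum about the shared axis is conserved.
Moments of inertia: I_A = ½(15.9)(0.374)² = 1.112 kg·m²; I_B = ½(7.05)(0.143)² = 0.07208 kg·m²; I_C = ½(24.9)(0.349)² = 1.516 kg·m².
Taking A's sense as positive: L = (1.112)(37.6) − (0.07208)(24.6) − (1.516)(20.1) = 9.558 kg·m²·rad/s.
Combined I = 1.112 + 0.07208 + 1.516 = 2.701 kg·m².
ω_f = L / I = 9.558 / 2.701 = 3.539 rad/s.

|ω_f| ≈ 3.54 rad/s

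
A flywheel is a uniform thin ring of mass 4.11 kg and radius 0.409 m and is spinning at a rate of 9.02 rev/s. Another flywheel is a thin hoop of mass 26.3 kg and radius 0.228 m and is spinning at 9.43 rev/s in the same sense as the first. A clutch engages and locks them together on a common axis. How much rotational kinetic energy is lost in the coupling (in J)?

ΔKE lost ≈ 1.52 J

No external torque acts about the common axis, so total angular momentum is conserved.
Moments of inertia: I_A = (4.11)(0.409)² = 0.6875 kg·m²; I_B = (26.3)(0.228)² = 1.367 kg·m².
Taking A's sense as positive: L = (0.6875)(9.02) + (1.367)(9.43) = 19.09 kg·m²·rev/s.
Combined I = 0.6875 + 1.367 = 2.055 kg·m².
ω_f = L / I = 19.09 / 2.055 = 9.293 rev/s.
KE_i = ½ΣIω² = 3504 J; KE_f = ½(2.055)(58.39)² = 3502 J.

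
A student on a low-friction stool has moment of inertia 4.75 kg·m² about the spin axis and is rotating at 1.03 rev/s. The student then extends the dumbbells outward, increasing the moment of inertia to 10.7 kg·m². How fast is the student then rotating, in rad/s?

Angular momentum about the spin axis is conserved since the torque about it is zero.
ω₂ = I₁ω₁ / I₂ = (4.750)(1.03 rev/s) / (10.70) = 0.4572 rev/s = 2.873 rad/s.

ω₂ ≈ 2.87 rad/s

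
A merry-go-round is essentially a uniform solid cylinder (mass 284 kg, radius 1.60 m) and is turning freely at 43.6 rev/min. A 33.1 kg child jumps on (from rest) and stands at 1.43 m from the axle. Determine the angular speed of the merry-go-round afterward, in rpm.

The added mass arrives with no angular momentum about the axle, and any external torque about the axle is negligible, so the system's angular momentum is conserved.
I_p = ½(284)(1.60)² = 363.5 kg·m².
Added inertia Σmr² = (33.1)(1.43)² = 67.69 kg·m²; I_f = 363.5 + 67.69 = 431.2 kg·m².
ω_f = I_p ω_i / I_f = (363.5)(43.6) / 431.2 = 36.76 rpm.

ω_f ≈ 36.8 rpm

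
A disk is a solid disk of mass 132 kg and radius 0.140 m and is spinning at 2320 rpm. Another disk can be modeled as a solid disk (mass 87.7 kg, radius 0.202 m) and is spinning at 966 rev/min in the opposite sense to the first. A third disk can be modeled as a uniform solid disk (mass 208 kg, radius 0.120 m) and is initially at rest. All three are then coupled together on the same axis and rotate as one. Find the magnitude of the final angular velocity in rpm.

|ω_f| ≈ 278 rpm

The coupling torques are internal; angular momentum about the shared axis is conserved.
Moments of inertia: I_A = ½(132)(0.140)² = 1.294 kg·m²; I_B = ½(87.7)(0.202)² = 1.789 kg·m²; I_C = ½(208)(0.120)² = 1.498 kg·m².
Taking A's sense as positive: L = (1.294)(2320) − (1.789)(966) = 1273 kg·m²·rpm.
Combined I = 1.294 + 1.789 + 1.498 = 4.580 kg·m².
ω_f = L / I = 1273 / 4.580 = 277.9 rpm.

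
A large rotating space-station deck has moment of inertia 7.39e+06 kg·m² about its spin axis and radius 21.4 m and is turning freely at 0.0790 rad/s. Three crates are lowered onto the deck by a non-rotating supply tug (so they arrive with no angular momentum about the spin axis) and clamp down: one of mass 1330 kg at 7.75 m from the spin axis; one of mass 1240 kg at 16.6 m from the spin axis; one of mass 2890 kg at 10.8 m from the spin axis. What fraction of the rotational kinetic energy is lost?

The added mass arrives with no angular momentum about the spin axis, and any external torque about the spin axis is negligible, so the system's angular momentum is conserved.
Added inertia Σmr² = (1330)(7.75)² + (1240)(16.6)² + (2890)(10.8)² = 7.587e+05 kg·m²; I_f = 7.390e+06 + 7.587e+05 = 8.149e+06 kg·m².
ω_f = I_p ω_i / I_f = (7.390e+06)(0.0790) / 8.149e+06 = 0.07164 rad/s.
KE_i = ½(7.390e+06)(0.07900 rad/s)² = 23060 J; KE_f = ½(8.149e+06)(0.07164)² = 20910 J.
Fraction lost = 0.09310.

fraction ≈ 0.0931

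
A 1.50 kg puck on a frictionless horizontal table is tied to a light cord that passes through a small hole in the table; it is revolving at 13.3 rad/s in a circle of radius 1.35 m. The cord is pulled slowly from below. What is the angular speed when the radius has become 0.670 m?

No torque about the axis ⇒ m r₁² ω₁ = m r₂² ω₂.
ω₂ = ω₁ (r₁/r₂)² = (13.3)(1.35/0.670)² = 54.00 rad/s.

ω₂ ≈ 54.0 rad/s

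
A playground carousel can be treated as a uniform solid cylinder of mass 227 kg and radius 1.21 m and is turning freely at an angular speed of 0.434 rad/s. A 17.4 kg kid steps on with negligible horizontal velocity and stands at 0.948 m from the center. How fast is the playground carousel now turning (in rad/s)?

ω_f ≈ 0.397 rad/s

The added mass arrives with no angular momentum about the center, and any external torque about the center is negligible, so the system's angular momentum is conserved.
I_p = ½(227)(1.21)² = 166.2 kg·m².
Added inertia Σmr² = (17.4)(0.948)² = 15.64 kg·m²; I_f = 166.2 + 15.64 = 181.8 kg·m².
ω_f = I_p ω_i / I_f = (166.2)(0.434) / 181.8 = 0.3967 rad/s.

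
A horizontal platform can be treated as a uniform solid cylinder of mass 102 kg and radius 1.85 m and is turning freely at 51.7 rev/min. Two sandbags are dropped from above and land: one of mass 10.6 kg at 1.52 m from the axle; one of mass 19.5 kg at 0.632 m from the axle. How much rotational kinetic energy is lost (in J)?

The added mass arrives with no angular momentum about the axle, and any external torque about the axle is negligible, so the system's angular momentum is conserved.
I_p = ½(102)(1.85)² = 174.5 kg·m².
Added inertia Σmr² = (10.6)(1.52)² + (19.5)(0.632)² = 32.28 kg·m²; I_f = 174.5 + 32.28 = 206.8 kg·m².
ω_f = I_p ω_i / I_f = (174.5)(51.7) / 206.8 = 43.63 rpm.
KE_i = ½(174.5)(5.414 rad/s)² = 2558 J; KE_f = ½(206.8)(4.569)² = 2159 J.

energy lost ≈ 399 J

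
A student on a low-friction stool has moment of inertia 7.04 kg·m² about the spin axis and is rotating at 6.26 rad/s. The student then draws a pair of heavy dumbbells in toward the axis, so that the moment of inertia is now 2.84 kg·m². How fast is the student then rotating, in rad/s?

Angular momentum about the spin axis is conserved since the torque about it is zero.
ω₂ = I₁ω₁ / I₂ = (7.040)(6.26 rad/s) / (2.840) = 15.52 rad/s.

ω₂ ≈ 15.5 rad/s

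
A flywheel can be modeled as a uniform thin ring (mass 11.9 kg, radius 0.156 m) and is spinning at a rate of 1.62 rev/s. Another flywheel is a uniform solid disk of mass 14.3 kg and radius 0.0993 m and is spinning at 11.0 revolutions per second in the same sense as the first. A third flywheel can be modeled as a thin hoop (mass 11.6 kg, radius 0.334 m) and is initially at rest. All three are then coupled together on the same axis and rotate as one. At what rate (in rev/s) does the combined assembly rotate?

No external torque acts about the common axis, so total angular momentum is conserved.
Moments of inertia: I_A = (11.9)(0.156)² = 0.2896 kg·m²; I_B = ½(14.3)(0.0993)² = 0.07050 kg·m²; I_C = (11.6)(0.334)² = 1.294 kg·m².
Taking A's sense as positive: L = (0.2896)(1.62) + (0.07050)(11.0) = 1.245 kg·m²·rev/s.
Combined I = 0.2896 + 0.07050 + 1.294 = 1.654 kg·m².
ω_f = L / I = 1.245 / 1.654 = 0.7525 rev/s.

|ω_f| ≈ 0.752 rev/s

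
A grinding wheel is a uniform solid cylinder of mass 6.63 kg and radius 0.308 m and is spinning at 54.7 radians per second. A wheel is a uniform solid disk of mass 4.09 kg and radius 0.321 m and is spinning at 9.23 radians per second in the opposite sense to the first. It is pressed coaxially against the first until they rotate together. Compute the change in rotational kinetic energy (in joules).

ΔKE ≈ -258 J

No external torque acts about the common axis, so total angular momentum is conserved.
Moments of inertia: I_A = ½(6.63)(0.308)² = 0.3145 kg·m²; I_B = ½(4.09)(0.321)² = 0.2107 kg·m².
Taking A's sense as positive: L = (0.3145)(54.7) − (0.2107)(9.23) = 15.26 kg·m²·rad/s.
Combined I = 0.3145 + 0.2107 = 0.5252 kg·m².
ω_f = L / I = 15.26 / 0.5252 = 29.05 rad/s.
KE_i = ½ΣIω² = 479.4 J; KE_f = ½(0.5252)(29.05)² = 221.6 J.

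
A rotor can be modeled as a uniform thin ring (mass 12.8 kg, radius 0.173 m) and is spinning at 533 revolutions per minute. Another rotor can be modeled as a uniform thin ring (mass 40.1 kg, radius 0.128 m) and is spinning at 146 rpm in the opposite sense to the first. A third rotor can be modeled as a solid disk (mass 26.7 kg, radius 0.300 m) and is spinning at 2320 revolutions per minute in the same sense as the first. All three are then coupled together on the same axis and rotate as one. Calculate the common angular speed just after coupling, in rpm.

The coupling torques are internal; angular momentum about the shared axis is conserved.
Moments of inertia: I_A = (12.8)(0.173)² = 0.3831 kg·m²; I_B = (40.1)(0.128)² = 0.6570 kg·m²; I_C = ½(26.7)(0.300)² = 1.202 kg·m².
Taking A's sense as positive: L = (0.3831)(533) − (0.6570)(146) + (1.202)(2320) = 2896 kg·m²·rpm.
Combined I = 0.3831 + 0.6570 + 1.202 = 2.242 kg·m².
ω_f = L / I = 2896 / 2.242 = 1292 rpm.

|ω_f| ≈ 1290 rpm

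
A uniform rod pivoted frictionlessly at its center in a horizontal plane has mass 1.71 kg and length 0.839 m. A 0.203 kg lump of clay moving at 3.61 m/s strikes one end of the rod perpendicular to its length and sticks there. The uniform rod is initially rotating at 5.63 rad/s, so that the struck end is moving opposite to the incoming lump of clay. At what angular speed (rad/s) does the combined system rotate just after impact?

|ω_f| ≈ 1.89 rad/s

About the pivot the impulsive forces during the collision are internal, so angular momentum about that axis is conserved.
I_p = (1/12)(1.71)(0.839)² = 0.1003 kg·m². Taking the sense of the lump of clay's angular momentum as positive, L_{lump} = m v R = (0.203)(3.61)(0.839/2) = 0.3074 kg·m²/s.
L_i = −I_p ω_p + m v R = −(0.1003)(5.63) + 0.3074 = -0.2573 kg·m²/s.
After sticking, I_f = I_p + m R² = 0.1003 + (0.203)(0.839/2)² = 0.1360 kg·m².
ω_f = L_i / I_f = -0.2573 / 0.1360 = -1.892 rad/s.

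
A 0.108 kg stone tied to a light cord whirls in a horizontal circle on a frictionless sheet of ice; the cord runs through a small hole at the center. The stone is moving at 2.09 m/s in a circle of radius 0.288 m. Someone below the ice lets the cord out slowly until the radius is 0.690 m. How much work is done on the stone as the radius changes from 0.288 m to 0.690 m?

The only horizontal force on the mass is along the cord (radial), so it exerts no torque about the hole and angular momentum m v r is conserved.
v₂ = v₁ r₁ / r₂ = (2.09)(0.288) / (0.690) = 0.8723 m/s.
W = ΔKE = ½m(v₂² − v₁²) = -0.1948 J.

W ≈ -0.195 J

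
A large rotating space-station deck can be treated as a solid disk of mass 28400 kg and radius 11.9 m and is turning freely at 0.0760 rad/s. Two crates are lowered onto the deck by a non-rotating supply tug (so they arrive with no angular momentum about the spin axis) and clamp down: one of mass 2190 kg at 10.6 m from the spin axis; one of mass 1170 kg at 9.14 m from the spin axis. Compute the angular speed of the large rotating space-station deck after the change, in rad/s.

ω_f ≈ 0.0649 rad/s

No external torque acts about the spin axis; L_before = L_after.
I_p = ½(28400)(11.9)² = 2.011e+06 kg·m².
Added inertia Σmr² = (2190)(10.6)² + (1170)(9.14)² = 3.438e+05 kg·m²; I_f = 2.011e+06 + 3.438e+05 = 2.355e+06 kg·m².
ω_f = I_p ω_i / I_f = (2.011e+06)(0.0760) / 2.355e+06 = 0.06490 rad/s.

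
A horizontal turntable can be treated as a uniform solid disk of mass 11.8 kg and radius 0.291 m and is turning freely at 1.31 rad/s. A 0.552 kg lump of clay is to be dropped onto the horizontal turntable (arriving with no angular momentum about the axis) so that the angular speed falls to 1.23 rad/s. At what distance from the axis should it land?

No external torque acts about the axis; L_before = L_after.
I_p = ½(11.8)(0.291)² = 0.4996 kg·m².
I_p ω_i = (I_p + m r²) ω_f ⇒ m r² = I_p(ω_i/ω_f − 1) = 0.4996(1.31/1.23 − 1) = 0.03250 kg·m².
r = √(0.03250/0.552) = 0.2426 m.

r ≈ 0.243 m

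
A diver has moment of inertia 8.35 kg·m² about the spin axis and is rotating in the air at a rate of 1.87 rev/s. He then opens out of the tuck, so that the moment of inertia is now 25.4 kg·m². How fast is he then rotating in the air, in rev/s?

With no external torque about the axis, L is conserved: I₁ω₁ = I₂ω₂.
ω₂ = I₁ω₁ / I₂ = (8.350)(1.87 rev/s) / (25.40) = 0.6147 rev/s.

ω₂ ≈ 0.615 rev/s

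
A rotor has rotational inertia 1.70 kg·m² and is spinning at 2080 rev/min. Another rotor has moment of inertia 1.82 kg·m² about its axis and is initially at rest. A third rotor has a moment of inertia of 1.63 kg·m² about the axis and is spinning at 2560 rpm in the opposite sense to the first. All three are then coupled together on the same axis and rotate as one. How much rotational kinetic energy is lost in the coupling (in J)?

ΔKE lost ≈ 98500 J

The coupling torques are internal; angular momentum about the shared axis is conserved.
Taking A's sense as positive: L = (1.700)(2080) − (1.630)(2560) = -636.8 kg·m²·rpm.
Combined I = 1.700 + 1.820 + 1.630 = 5.150 kg·m².
ω_f = L / I = -636.8 / 5.150 = -123.7 rpm.
KE_i = ½ΣIω² = 98900 J; KE_f = ½(5.150)(12.95)² = 431.7 J.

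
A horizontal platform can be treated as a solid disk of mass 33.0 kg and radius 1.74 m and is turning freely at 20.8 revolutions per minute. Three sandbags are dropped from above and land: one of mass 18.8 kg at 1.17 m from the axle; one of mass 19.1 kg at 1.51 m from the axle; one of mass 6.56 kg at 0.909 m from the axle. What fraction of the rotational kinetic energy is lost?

The added mass arrives with no angular momentum about the axle, and any external torque about the axle is negligible, so the system's angular momentum is conserved.
I_p = ½(33.0)(1.74)² = 49.96 kg·m².
Added inertia Σmr² = (18.8)(1.17)² + (19.1)(1.51)² + (6.56)(0.909)² = 74.71 kg·m²; I_f = 49.96 + 74.71 = 124.7 kg·m².
ω_f = I_p ω_i / I_f = (49.96)(20.8) / 124.7 = 8.335 rpm.
KE_i = ½(49.96)(2.178 rad/s)² = 118.5 J; KE_f = ½(124.7)(0.8729)² = 47.49 J.
Fraction lost = 0.5993.

fraction ≈ 0.599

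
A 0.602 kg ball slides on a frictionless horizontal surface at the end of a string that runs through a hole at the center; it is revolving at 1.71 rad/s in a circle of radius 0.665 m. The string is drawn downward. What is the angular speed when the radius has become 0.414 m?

The constraining force is radial, so m r² ω about the center is conserved.
ω₂ = ω₁ (r₁/r₂)² = (1.71)(0.665/0.414)² = 4.412 rad/s.

ω₂ ≈ 4.41 rad/s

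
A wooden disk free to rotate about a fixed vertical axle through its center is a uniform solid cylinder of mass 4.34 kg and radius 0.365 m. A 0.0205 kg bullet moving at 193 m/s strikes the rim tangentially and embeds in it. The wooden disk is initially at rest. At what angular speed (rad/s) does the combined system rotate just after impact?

About the axle the impulsive forces during the collision are internal, so angular momentum about that axis is conserved.
I_p = ½(4.34)(0.365)² = 0.2891 kg·m². Taking the sense of the bullet's angular momentum as positive, L_{bullet} = m v R = (0.0205)(193)(0.365) = 1.444 kg·m²/s.
L_i = 0 + 1.444 = 1.444 kg·m²/s.
After sticking, I_f = I_p + m R² = 0.2891 + (0.0205)(0.365)² = 0.2918 kg·m².
ω_f = L_i / I_f = 1.444 / 0.2918 = 4.949 rad/s.

|ω_f| ≈ 4.95 rad/s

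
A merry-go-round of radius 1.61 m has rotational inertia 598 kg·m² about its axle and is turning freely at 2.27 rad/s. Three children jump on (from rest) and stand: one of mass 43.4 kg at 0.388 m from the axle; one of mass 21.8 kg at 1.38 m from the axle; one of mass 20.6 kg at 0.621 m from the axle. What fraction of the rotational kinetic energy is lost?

fraction ≈ 0.0856

The added mass arrives with no angular momentum about the axle, and any external torque about the axle is negligible, so the system's angular momentum is conserved.
Added inertia Σmr² = (43.4)(0.388)² + (21.8)(1.38)² + (20.6)(0.621)² = 55.99 kg·m²; I_f = 598.0 + 55.99 = 654.0 kg·m².
ω_f = I_p ω_i / I_f = (598.0)(2.27) / 654.0 = 2.076 rad/s.
KE_i = ½(598.0)(2.270 rad/s)² = 1541 J; KE_f = ½(654.0)(2.076)² = 1409 J.
Fraction lost = 0.08562.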